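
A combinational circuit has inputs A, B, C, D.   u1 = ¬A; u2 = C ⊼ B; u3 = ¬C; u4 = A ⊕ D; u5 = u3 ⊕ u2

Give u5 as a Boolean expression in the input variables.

¬C ⊕ (C ⊼ B)

u2 = C ⊼ B
u3 = ¬C
u5 = u3 ⊕ u2 = ¬C ⊕ (C ⊼ B)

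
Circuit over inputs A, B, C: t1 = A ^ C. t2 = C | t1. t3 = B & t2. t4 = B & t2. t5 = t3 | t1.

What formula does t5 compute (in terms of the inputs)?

(B & (C | (A ^ C))) | (A ^ C)

t1 = A ^ C
t2 = C | t1 = C | (A ^ C)
t3 = B & t2 = B & (C | (A ^ C))
t5 = t3 | t1 = (B & (C | (A ^ C))) | (A ^ C)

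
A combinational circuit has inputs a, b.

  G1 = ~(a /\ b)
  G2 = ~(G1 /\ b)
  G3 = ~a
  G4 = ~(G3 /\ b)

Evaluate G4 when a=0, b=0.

G3 = ~0 = 1
G4 = ~(1 /\ 0) = 1

1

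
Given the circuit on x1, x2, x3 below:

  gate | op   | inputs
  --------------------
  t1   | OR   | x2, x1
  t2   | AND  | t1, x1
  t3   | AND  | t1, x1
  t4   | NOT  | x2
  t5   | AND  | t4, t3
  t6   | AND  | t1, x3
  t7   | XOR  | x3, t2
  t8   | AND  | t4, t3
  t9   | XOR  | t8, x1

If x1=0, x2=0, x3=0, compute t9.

t1 = 0 OR 0 = 0
t3 = 0 AND 0 = 0
t4 = NOT 0 = 1
t8 = 1 AND 0 = 0
t9 = 0 XOR 0 = 0

0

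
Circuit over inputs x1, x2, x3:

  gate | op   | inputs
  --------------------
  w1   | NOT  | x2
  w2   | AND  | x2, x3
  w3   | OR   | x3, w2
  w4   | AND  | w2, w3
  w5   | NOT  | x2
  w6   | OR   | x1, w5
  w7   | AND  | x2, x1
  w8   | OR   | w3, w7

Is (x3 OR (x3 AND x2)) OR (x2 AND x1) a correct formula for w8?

Yes

w2 = x2 AND x3
w3 = x3 OR w2 = x3 OR (x2 AND x3)
w7 = x2 AND x1
w8 = w3 OR w7 = (x3 OR (x2 AND x3)) OR (x2 AND x1)
At x1=0, x2=0, x3=0: circuit gives 0, formula gives 0.
At x1=0, x2=0, x3=1: circuit gives 1, formula gives 1.
Agrees on all 8 inputs.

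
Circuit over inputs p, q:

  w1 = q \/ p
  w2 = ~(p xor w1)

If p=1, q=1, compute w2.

w1 = 1 \/ 1 = 1
w2 = ~(1 xor 1) = 1

1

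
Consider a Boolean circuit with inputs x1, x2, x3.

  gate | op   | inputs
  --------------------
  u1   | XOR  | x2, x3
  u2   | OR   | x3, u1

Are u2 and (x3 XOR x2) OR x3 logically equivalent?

u1 = x2 XOR x3
u2 = x3 OR u1 = x3 OR (x2 XOR x3)
At x1=0, x2=0, x3=0: circuit gives 0, formula gives 0.
At x1=0, x2=0, x3=1: circuit gives 1, formula gives 1.
Agrees on all 8 inputs.

Yes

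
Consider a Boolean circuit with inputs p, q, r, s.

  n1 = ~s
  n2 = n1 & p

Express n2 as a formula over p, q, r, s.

~s & p

n1 = ~s
n2 = n1 & p = ~s & p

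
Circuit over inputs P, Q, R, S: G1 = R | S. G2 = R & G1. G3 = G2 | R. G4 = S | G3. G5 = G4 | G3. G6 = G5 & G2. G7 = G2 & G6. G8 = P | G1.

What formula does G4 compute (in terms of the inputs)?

S | ((R & (R | S)) | R)

G1 = R | S
G2 = R & G1 = R & (R | S)
G3 = G2 | R = (R & (R | S)) | R
G4 = S | G3 = S | ((R & (R | S)) | R)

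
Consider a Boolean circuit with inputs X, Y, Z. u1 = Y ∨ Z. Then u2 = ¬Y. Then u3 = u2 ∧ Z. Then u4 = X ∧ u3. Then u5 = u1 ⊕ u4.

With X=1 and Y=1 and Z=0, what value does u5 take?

1

u1 = 1 ∨ 0 = 1
u2 = ¬1 = 0
u3 = 0 ∧ 0 = 0
u4 = 1 ∧ 0 = 0
u5 = 1 ⊕ 0 = 1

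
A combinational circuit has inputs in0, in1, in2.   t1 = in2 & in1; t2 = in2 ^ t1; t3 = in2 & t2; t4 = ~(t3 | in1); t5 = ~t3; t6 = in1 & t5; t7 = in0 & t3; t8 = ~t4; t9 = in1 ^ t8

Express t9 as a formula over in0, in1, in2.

in1 ^ ~(~((in2 & (in2 ^ (in2 & in1))) | in1))

t1 = in2 & in1
t2 = in2 ^ t1 = in2 ^ (in2 & in1)
t3 = in2 & t2 = in2 & (in2 ^ (in2 & in1))
t4 = ~(t3 | in1) = ~((in2 & (in2 ^ (in2 & in1))) | in1)
t8 = ~t4 = ~(~((in2 & (in2 ^ (in2 & in1))) | in1))
t9 = in1 ^ t8 = in1 ^ ~(~((in2 & (in2 ^ (in2 & in1))) | in1))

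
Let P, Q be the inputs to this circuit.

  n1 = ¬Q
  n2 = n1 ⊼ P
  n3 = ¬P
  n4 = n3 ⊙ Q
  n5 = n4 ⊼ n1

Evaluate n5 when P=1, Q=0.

0

n1 = ¬0 = 1
n3 = ¬1 = 0
n4 = 0 ⊙ 0 = 1
n5 = 1 ⊼ 1 = 0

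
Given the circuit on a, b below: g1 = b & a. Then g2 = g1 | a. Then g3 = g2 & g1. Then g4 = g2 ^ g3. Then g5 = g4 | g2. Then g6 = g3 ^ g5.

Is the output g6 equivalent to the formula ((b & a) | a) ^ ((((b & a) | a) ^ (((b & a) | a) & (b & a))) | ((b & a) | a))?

No

g1 = b & a
g2 = g1 | a = (b & a) | a
g3 = g2 & g1 = ((b & a) | a) & (b & a)
g4 = g2 ^ g3 = ((b & a) | a) ^ (((b & a) | a) & (b & a))
g5 = g4 | g2 = (((b & a) | a) ^ (((b & a) | a) & (b & a))) | ((b & a) | a)
g6 = g3 ^ g5 = (((b & a) | a) & (b & a)) ^ ((((b & a) | a) ^ (((b & a) | a) & (b & a))) | ((b & a) | a))
At a=1, b=0: circuit gives 1, formula gives 0.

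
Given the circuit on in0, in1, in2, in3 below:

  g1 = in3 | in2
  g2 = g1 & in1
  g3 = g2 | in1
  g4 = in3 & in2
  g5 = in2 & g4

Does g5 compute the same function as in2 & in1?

g4 = in3 & in2
g5 = in2 & g4 = in2 & (in3 & in2)
At in0=0, in1=0, in2=1, in3=1: circuit gives 1, formula gives 0.

No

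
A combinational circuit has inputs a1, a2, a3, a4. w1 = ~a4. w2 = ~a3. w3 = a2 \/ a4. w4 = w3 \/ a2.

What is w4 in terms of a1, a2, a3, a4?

w3 = a2 \/ a4
w4 = w3 \/ a2 = (a2 \/ a4) \/ a2

(a2 \/ a4) \/ a2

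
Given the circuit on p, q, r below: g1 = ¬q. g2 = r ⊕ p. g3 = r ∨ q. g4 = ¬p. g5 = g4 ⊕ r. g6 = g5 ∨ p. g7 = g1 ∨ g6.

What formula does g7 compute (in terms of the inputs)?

¬q ∨ ((¬p ⊕ r) ∨ p)

g1 = ¬q
g4 = ¬p
g5 = g4 ⊕ r = ¬p ⊕ r
g6 = g5 ∨ p = (¬p ⊕ r) ∨ p
g7 = g1 ∨ g6 = ¬q ∨ ((¬p ⊕ r) ∨ p)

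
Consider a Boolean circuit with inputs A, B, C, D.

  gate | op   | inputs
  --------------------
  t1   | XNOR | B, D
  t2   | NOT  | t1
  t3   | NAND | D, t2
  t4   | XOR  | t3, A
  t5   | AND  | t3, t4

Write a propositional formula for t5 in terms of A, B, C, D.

(D NAND NOT (B XNOR D)) AND ((D NAND NOT (B XNOR D)) XOR A)

t1 = B XNOR D
t2 = NOT t1 = NOT (B XNOR D)
t3 = D NAND t2 = D NAND NOT (B XNOR D)
t4 = t3 XOR A = (D NAND NOT (B XNOR D)) XOR A
t5 = t3 AND t4 = (D NAND NOT (B XNOR D)) AND ((D NAND NOT (B XNOR D)) XOR A)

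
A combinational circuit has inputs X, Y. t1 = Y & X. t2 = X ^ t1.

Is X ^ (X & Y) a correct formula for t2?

Yes

t1 = Y & X
t2 = X ^ t1 = X ^ (Y & X)
At X=0, Y=0: circuit gives 0, formula gives 0.
At X=1, Y=0: circuit gives 1, formula gives 1.
Agrees on all 4 inputs.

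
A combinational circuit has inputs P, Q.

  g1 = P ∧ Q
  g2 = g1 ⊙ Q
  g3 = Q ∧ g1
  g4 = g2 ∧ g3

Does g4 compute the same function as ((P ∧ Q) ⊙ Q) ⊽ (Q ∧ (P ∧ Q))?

No

g1 = P ∧ Q
g2 = g1 ⊙ Q = (P ∧ Q) ⊙ Q
g3 = Q ∧ g1 = Q ∧ (P ∧ Q)
g4 = g2 ∧ g3 = ((P ∧ Q) ⊙ Q) ∧ (Q ∧ (P ∧ Q))
At P=0, Q=1: circuit gives 0, formula gives 1.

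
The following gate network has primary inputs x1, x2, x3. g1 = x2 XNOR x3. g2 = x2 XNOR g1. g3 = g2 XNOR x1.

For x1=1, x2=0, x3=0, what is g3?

0

g1 = 0 XNOR 0 = 1
g2 = 0 XNOR 1 = 0
g3 = 0 XNOR 1 = 0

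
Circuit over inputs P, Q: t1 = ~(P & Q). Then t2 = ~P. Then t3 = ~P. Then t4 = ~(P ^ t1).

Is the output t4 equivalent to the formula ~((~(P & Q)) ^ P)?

Yes

t1 = ~(P & Q)
t4 = ~(P ^ t1) = ~(P ^ (~(P & Q)))
At P=0, Q=0: circuit gives 0, formula gives 0.
At P=1, Q=0: circuit gives 1, formula gives 1.
Agrees on all 4 inputs.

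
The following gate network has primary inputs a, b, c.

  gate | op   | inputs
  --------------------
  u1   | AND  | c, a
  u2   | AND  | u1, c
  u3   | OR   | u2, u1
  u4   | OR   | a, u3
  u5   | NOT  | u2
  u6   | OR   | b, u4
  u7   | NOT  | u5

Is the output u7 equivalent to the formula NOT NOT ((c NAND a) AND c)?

u1 = c AND a
u2 = u1 AND c = (c AND a) AND c
u5 = NOT u2 = NOT ((c AND a) AND c)
u7 = NOT u5 = NOT NOT ((c AND a) AND c)
At a=0, b=0, c=1: circuit gives 0, formula gives 1.

No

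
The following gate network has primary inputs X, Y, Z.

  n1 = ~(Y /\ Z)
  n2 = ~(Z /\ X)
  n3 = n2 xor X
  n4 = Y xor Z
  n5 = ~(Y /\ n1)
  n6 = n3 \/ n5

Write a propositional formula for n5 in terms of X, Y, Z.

~(Y /\ (~(Y /\ Z)))

n1 = ~(Y /\ Z)
n5 = ~(Y /\ n1) = ~(Y /\ (~(Y /\ Z)))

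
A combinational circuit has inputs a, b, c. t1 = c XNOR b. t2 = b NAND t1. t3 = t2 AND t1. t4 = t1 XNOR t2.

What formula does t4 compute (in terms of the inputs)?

t1 = c XNOR b
t2 = b NAND t1 = b NAND (c XNOR b)
t4 = t1 XNOR t2 = (c XNOR b) XNOR (b NAND (c XNOR b))

(c XNOR b) XNOR (b NAND (c XNOR b))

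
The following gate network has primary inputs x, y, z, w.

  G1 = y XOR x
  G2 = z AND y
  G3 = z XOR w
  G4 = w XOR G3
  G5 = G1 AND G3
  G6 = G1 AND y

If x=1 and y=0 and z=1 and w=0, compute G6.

G1 = 0 XOR 1 = 1
G6 = 1 AND 0 = 0

0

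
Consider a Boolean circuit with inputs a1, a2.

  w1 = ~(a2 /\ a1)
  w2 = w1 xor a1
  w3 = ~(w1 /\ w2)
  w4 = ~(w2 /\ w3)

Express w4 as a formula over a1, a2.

~(((~(a2 /\ a1)) xor a1) /\ (~((~(a2 /\ a1)) /\ ((~(a2 /\ a1)) xor a1))))

w1 = ~(a2 /\ a1)
w2 = w1 xor a1 = (~(a2 /\ a1)) xor a1
w3 = ~(w1 /\ w2) = ~((~(a2 /\ a1)) /\ ((~(a2 /\ a1)) xor a1))
w4 = ~(w2 /\ w3) = ~(((~(a2 /\ a1)) xor a1) /\ (~((~(a2 /\ a1)) /\ ((~(a2 /\ a1)) xor a1))))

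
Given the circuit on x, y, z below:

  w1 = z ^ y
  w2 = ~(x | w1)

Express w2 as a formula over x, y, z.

~(x | (z ^ y))

w1 = z ^ y
w2 = ~(x | w1) = ~(x | (z ^ y))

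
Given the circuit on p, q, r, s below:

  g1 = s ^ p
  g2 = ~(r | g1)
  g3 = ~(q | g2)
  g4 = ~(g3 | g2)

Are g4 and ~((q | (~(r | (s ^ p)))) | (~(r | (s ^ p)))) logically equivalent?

No

g1 = s ^ p
g2 = ~(r | g1) = ~(r | (s ^ p))
g3 = ~(q | g2) = ~(q | (~(r | (s ^ p))))
g4 = ~(g3 | g2) = ~((~(q | (~(r | (s ^ p))))) | (~(r | (s ^ p))))
At p=0, q=0, r=0, s=1: circuit gives 0, formula gives 1.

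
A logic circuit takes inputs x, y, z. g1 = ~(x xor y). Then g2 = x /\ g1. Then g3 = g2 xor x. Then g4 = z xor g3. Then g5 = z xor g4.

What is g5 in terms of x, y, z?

z xor (z xor ((x /\ (~(x xor y))) xor x))

g1 = ~(x xor y)
g2 = x /\ g1 = x /\ (~(x xor y))
g3 = g2 xor x = (x /\ (~(x xor y))) xor x
g4 = z xor g3 = z xor ((x /\ (~(x xor y))) xor x)
g5 = z xor g4 = z xor (z xor ((x /\ (~(x xor y))) xor x))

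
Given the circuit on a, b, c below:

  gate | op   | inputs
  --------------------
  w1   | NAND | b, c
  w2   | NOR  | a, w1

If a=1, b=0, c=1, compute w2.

w1 = 0 NAND 1 = 1
w2 = 1 NOR 1 = 0

0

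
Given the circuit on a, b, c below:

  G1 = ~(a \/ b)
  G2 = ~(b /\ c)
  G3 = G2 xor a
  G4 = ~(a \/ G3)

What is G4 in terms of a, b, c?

G2 = ~(b /\ c)
G3 = G2 xor a = (~(b /\ c)) xor a
G4 = ~(a \/ G3) = ~(a \/ ((~(b /\ c)) xor a))

~(a \/ ((~(b /\ c)) xor a))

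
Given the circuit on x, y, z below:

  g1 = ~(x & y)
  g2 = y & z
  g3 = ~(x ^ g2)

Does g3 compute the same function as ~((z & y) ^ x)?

Yes

g2 = y & z
g3 = ~(x ^ g2) = ~(x ^ (y & z))
At x=0, y=1, z=1: circuit gives 0, formula gives 0.
At x=0, y=0, z=0: circuit gives 1, formula gives 1.
Agrees on all 8 inputs.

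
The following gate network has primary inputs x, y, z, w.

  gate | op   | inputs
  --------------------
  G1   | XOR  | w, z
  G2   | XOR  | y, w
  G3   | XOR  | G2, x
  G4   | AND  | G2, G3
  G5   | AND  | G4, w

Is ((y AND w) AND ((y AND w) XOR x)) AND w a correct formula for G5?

No

G2 = y XOR w
G3 = G2 XOR x = (y XOR w) XOR x
G4 = G2 AND G3 = (y XOR w) AND ((y XOR w) XOR x)
G5 = G4 AND w = ((y XOR w) AND ((y XOR w) XOR x)) AND w
At x=0, y=0, z=0, w=1: circuit gives 1, formula gives 0.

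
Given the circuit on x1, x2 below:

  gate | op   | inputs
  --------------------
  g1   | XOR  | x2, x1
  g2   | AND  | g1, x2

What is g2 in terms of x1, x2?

(x2 XOR x1) AND x2

g1 = x2 XOR x1
g2 = g1 AND x2 = (x2 XOR x1) AND x2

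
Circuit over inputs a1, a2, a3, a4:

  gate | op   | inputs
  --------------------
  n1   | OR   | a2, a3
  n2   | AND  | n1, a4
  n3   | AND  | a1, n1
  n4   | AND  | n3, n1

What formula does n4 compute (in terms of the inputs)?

n1 = a2 OR a3
n3 = a1 AND n1 = a1 AND (a2 OR a3)
n4 = n3 AND n1 = (a1 AND (a2 OR a3)) AND (a2 OR a3)

(a1 AND (a2 OR a3)) AND (a2 OR a3)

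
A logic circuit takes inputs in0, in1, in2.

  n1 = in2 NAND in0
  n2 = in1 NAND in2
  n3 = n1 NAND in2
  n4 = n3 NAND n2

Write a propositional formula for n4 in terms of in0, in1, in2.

n1 = in2 NAND in0
n2 = in1 NAND in2
n3 = n1 NAND in2 = (in2 NAND in0) NAND in2
n4 = n3 NAND n2 = ((in2 NAND in0) NAND in2) NAND (in1 NAND in2)

((in2 NAND in0) NAND in2) NAND (in1 NAND in2)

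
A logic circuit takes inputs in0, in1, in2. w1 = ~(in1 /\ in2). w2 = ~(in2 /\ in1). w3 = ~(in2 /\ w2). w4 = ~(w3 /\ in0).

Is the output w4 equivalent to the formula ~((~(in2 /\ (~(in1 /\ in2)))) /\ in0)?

Yes

w2 = ~(in2 /\ in1)
w3 = ~(in2 /\ w2) = ~(in2 /\ (~(in2 /\ in1)))
w4 = ~(w3 /\ in0) = ~((~(in2 /\ (~(in2 /\ in1)))) /\ in0)
At in0=1, in1=0, in2=0: circuit gives 0, formula gives 0.
At in0=0, in1=0, in2=0: circuit gives 1, formula gives 1.
Agrees on all 8 inputs.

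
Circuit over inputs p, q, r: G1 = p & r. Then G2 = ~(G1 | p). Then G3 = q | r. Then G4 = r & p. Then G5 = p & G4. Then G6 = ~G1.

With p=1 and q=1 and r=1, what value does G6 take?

0

G1 = 1 & 1 = 1
G6 = ~1 = 0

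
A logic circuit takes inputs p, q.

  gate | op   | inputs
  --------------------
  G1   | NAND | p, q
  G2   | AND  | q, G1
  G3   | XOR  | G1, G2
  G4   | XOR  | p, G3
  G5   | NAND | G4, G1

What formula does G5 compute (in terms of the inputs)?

G1 = p NAND q
G2 = q AND G1 = q AND (p NAND q)
G3 = G1 XOR G2 = (p NAND q) XOR (q AND (p NAND q))
G4 = p XOR G3 = p XOR ((p NAND q) XOR (q AND (p NAND q)))
G5 = G4 NAND G1 = (p XOR ((p NAND q) XOR (q AND (p NAND q)))) NAND (p NAND q)

(p XOR ((p NAND q) XOR (q AND (p NAND q)))) NAND (p NAND q)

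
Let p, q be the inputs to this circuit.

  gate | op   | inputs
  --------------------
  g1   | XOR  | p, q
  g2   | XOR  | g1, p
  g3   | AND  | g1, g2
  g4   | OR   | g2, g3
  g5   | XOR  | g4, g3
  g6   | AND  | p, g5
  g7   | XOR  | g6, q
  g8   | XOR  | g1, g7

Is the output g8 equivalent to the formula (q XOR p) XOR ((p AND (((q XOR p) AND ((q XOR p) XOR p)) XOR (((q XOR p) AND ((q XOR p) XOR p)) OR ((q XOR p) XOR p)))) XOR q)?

Yes

g1 = p XOR q
g2 = g1 XOR p = (p XOR q) XOR p
g3 = g1 AND g2 = (p XOR q) AND ((p XOR q) XOR p)
g4 = g2 OR g3 = ((p XOR q) XOR p) OR ((p XOR q) AND ((p XOR q) XOR p))
g5 = g4 XOR g3 = (((p XOR q) XOR p) OR ((p XOR q) AND ((p XOR q) XOR p))) XOR ((p XOR q) AND ((p XOR q) XOR p))
g6 = p AND g5 = p AND ((((p XOR q) XOR p) OR ((p XOR q) AND ((p XOR q) XOR p))) XOR ((p XOR q) AND ((p XOR q) XOR p)))
g7 = g6 XOR q = (p AND ((((p XOR q) XOR p) OR ((p XOR q) AND ((p XOR q) XOR p))) XOR ((p XOR q) AND ((p XOR q) XOR p)))) XOR q
g8 = g1 XOR g7 = (p XOR q) XOR ((p AND ((((p XOR q) XOR p) OR ((p XOR q) AND ((p XOR q) XOR p))) XOR ((p XOR q) AND ((p XOR q) XOR p)))) XOR q)
At p=0, q=0: circuit gives 0, formula gives 0.
At p=1, q=0: circuit gives 1, formula gives 1.
Agrees on all 4 inputs.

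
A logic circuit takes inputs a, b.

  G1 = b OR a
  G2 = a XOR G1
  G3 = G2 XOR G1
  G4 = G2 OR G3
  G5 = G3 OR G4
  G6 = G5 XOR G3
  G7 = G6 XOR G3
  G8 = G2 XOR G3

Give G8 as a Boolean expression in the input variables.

(a XOR (b OR a)) XOR ((a XOR (b OR a)) XOR (b OR a))

G1 = b OR a
G2 = a XOR G1 = a XOR (b OR a)
G3 = G2 XOR G1 = (a XOR (b OR a)) XOR (b OR a)
G8 = G2 XOR G3 = (a XOR (b OR a)) XOR ((a XOR (b OR a)) XOR (b OR a))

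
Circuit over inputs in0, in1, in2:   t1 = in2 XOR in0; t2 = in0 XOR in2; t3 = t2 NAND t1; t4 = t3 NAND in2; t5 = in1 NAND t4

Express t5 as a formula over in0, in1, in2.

t1 = in2 XOR in0
t2 = in0 XOR in2
t3 = t2 NAND t1 = (in0 XOR in2) NAND (in2 XOR in0)
t4 = t3 NAND in2 = ((in0 XOR in2) NAND (in2 XOR in0)) NAND in2
t5 = in1 NAND t4 = in1 NAND (((in0 XOR in2) NAND (in2 XOR in0)) NAND in2)

in1 NAND (((in0 XOR in2) NAND (in2 XOR in0)) NAND in2)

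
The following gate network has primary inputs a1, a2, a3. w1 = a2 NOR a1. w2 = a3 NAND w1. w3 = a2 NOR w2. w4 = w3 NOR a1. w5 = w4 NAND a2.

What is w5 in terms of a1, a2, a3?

w1 = a2 NOR a1
w2 = a3 NAND w1 = a3 NAND (a2 NOR a1)
w3 = a2 NOR w2 = a2 NOR (a3 NAND (a2 NOR a1))
w4 = w3 NOR a1 = (a2 NOR (a3 NAND (a2 NOR a1))) NOR a1
w5 = w4 NAND a2 = ((a2 NOR (a3 NAND (a2 NOR a1))) NOR a1) NAND a2

((a2 NOR (a3 NAND (a2 NOR a1))) NOR a1) NAND a2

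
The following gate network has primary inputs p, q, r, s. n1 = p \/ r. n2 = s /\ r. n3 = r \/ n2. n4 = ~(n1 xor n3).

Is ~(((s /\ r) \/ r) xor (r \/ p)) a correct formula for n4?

Yes

n1 = p \/ r
n2 = s /\ r
n3 = r \/ n2 = r \/ (s /\ r)
n4 = ~(n1 xor n3) = ~((p \/ r) xor (r \/ (s /\ r)))
At p=1, q=0, r=0, s=0: circuit gives 0, formula gives 0.
At p=0, q=0, r=0, s=0: circuit gives 1, formula gives 1.
Agrees on all 16 inputs.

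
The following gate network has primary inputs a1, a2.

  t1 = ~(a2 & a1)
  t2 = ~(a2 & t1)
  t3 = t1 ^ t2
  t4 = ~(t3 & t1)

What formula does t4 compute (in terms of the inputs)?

t1 = ~(a2 & a1)
t2 = ~(a2 & t1) = ~(a2 & (~(a2 & a1)))
t3 = t1 ^ t2 = (~(a2 & a1)) ^ (~(a2 & (~(a2 & a1))))
t4 = ~(t3 & t1) = ~(((~(a2 & a1)) ^ (~(a2 & (~(a2 & a1))))) & (~(a2 & a1)))

~(((~(a2 & a1)) ^ (~(a2 & (~(a2 & a1))))) & (~(a2 & a1)))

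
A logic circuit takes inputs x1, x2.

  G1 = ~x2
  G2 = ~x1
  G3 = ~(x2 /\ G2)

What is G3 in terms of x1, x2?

G2 = ~x1
G3 = ~(x2 /\ G2) = ~(x2 /\ ~x1)

~(x2 /\ ~x1)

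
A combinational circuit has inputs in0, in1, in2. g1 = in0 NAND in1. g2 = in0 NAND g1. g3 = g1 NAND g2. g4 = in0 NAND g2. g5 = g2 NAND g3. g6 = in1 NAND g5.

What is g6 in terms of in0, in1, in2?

g1 = in0 NAND in1
g2 = in0 NAND g1 = in0 NAND (in0 NAND in1)
g3 = g1 NAND g2 = (in0 NAND in1) NAND (in0 NAND (in0 NAND in1))
g5 = g2 NAND g3 = (in0 NAND (in0 NAND in1)) NAND ((in0 NAND in1) NAND (in0 NAND (in0 NAND in1)))
g6 = in1 NAND g5 = in1 NAND ((in0 NAND (in0 NAND in1)) NAND ((in0 NAND in1) NAND (in0 NAND (in0 NAND in1))))

in1 NAND ((in0 NAND (in0 NAND in1)) NAND ((in0 NAND in1) NAND (in0 NAND (in0 NAND in1))))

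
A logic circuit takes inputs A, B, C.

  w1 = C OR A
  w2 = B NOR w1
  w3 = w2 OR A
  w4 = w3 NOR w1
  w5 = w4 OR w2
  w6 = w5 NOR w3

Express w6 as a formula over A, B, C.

w1 = C OR A
w2 = B NOR w1 = B NOR (C OR A)
w3 = w2 OR A = (B NOR (C OR A)) OR A
w4 = w3 NOR w1 = ((B NOR (C OR A)) OR A) NOR (C OR A)
w5 = w4 OR w2 = (((B NOR (C OR A)) OR A) NOR (C OR A)) OR (B NOR (C OR A))
w6 = w5 NOR w3 = ((((B NOR (C OR A)) OR A) NOR (C OR A)) OR (B NOR (C OR A))) NOR ((B NOR (C OR A)) OR A)

((((B NOR (C OR A)) OR A) NOR (C OR A)) OR (B NOR (C OR A))) NOR ((B NOR (C OR A)) OR A)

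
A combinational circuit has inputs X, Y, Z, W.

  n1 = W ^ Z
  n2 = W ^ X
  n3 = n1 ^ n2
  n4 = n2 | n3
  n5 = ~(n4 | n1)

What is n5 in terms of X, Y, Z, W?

~(((W ^ X) | ((W ^ Z) ^ (W ^ X))) | (W ^ Z))

n1 = W ^ Z
n2 = W ^ X
n3 = n1 ^ n2 = (W ^ Z) ^ (W ^ X)
n4 = n2 | n3 = (W ^ X) | ((W ^ Z) ^ (W ^ X))
n5 = ~(n4 | n1) = ~(((W ^ X) | ((W ^ Z) ^ (W ^ X))) | (W ^ Z))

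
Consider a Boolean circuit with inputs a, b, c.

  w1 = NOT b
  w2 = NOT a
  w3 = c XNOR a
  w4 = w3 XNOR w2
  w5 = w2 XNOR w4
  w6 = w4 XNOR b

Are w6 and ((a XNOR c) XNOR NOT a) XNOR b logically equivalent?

Yes

w2 = NOT a
w3 = c XNOR a
w4 = w3 XNOR w2 = (c XNOR a) XNOR NOT a
w6 = w4 XNOR b = ((c XNOR a) XNOR NOT a) XNOR b
At a=0, b=0, c=0: circuit gives 0, formula gives 0.
At a=0, b=0, c=1: circuit gives 1, formula gives 1.
Agrees on all 8 inputs.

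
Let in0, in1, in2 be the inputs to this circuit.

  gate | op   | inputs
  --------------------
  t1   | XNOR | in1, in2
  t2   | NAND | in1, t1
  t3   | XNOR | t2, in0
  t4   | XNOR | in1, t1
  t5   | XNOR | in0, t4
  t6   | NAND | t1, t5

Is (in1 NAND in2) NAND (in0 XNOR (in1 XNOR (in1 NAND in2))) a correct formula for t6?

No

t1 = in1 XNOR in2
t4 = in1 XNOR t1 = in1 XNOR (in1 XNOR in2)
t5 = in0 XNOR t4 = in0 XNOR (in1 XNOR (in1 XNOR in2))
t6 = t1 NAND t5 = (in1 XNOR in2) NAND (in0 XNOR (in1 XNOR (in1 XNOR in2)))
At in0=0, in1=0, in2=1: circuit gives 1, formula gives 0.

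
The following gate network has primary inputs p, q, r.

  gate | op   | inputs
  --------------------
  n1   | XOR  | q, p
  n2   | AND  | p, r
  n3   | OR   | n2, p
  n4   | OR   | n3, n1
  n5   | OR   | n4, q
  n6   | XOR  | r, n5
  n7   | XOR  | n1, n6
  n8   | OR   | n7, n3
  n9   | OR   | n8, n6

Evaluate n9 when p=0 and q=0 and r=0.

0

n1 = 0 XOR 0 = 0
n2 = 0 AND 0 = 0
n3 = 0 OR 0 = 0
n4 = 0 OR 0 = 0
n5 = 0 OR 0 = 0
n6 = 0 XOR 0 = 0
n7 = 0 XOR 0 = 0
n8 = 0 OR 0 = 0
n9 = 0 OR 0 = 0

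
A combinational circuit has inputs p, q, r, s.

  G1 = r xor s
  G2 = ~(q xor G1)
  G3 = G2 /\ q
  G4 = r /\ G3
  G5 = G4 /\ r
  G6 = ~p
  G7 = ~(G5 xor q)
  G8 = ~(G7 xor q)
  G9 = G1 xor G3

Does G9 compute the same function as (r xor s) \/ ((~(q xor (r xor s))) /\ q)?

G1 = r xor s
G2 = ~(q xor G1) = ~(q xor (r xor s))
G3 = G2 /\ q = (~(q xor (r xor s))) /\ q
G9 = G1 xor G3 = (r xor s) xor ((~(q xor (r xor s))) /\ q)
At p=0, q=1, r=0, s=1: circuit gives 0, formula gives 1.

No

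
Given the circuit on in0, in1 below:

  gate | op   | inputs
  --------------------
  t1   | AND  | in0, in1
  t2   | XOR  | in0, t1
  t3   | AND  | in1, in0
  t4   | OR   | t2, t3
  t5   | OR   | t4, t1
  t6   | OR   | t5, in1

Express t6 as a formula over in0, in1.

t1 = in0 AND in1
t2 = in0 XOR t1 = in0 XOR (in0 AND in1)
t3 = in1 AND in0
t4 = t2 OR t3 = (in0 XOR (in0 AND in1)) OR (in1 AND in0)
t5 = t4 OR t1 = ((in0 XOR (in0 AND in1)) OR (in1 AND in0)) OR (in0 AND in1)
t6 = t5 OR in1 = (((in0 XOR (in0 AND in1)) OR (in1 AND in0)) OR (in0 AND in1)) OR in1

(((in0 XOR (in0 AND in1)) OR (in1 AND in0)) OR (in0 AND in1)) OR in1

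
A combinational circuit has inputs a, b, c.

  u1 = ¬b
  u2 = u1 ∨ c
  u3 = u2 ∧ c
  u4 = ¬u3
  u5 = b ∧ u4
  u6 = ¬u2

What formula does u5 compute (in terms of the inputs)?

u1 = ¬b
u2 = u1 ∨ c = ¬b ∨ c
u3 = u2 ∧ c = (¬b ∨ c) ∧ c
u4 = ¬u3 = ¬((¬b ∨ c) ∧ c)
u5 = b ∧ u4 = b ∧ ¬((¬b ∨ c) ∧ c)

b ∧ ¬((¬b ∨ c) ∧ c)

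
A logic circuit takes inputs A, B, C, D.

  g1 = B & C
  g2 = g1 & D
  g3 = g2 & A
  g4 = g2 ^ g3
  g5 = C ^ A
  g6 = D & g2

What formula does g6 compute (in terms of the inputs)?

g1 = B & C
g2 = g1 & D = (B & C) & D
g6 = D & g2 = D & ((B & C) & D)

D & ((B & C) & D)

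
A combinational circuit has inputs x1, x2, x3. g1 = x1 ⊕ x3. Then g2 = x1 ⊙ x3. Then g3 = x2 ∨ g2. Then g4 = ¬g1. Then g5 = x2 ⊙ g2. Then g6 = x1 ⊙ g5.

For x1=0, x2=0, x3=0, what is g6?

1

g2 = 0 ⊙ 0 = 1
g5 = 0 ⊙ 1 = 0
g6 = 0 ⊙ 0 = 1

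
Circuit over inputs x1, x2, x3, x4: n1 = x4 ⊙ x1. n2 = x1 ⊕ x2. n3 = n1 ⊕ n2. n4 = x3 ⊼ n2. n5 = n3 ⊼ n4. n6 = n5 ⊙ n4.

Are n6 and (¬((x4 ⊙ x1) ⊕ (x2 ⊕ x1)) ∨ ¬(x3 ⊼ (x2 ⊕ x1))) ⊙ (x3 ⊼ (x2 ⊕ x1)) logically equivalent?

Yes

n1 = x4 ⊙ x1
n2 = x1 ⊕ x2
n3 = n1 ⊕ n2 = (x4 ⊙ x1) ⊕ (x1 ⊕ x2)
n4 = x3 ⊼ n2 = x3 ⊼ (x1 ⊕ x2)
n5 = n3 ⊼ n4 = ((x4 ⊙ x1) ⊕ (x1 ⊕ x2)) ⊼ (x3 ⊼ (x1 ⊕ x2))
n6 = n5 ⊙ n4 = (((x4 ⊙ x1) ⊕ (x1 ⊕ x2)) ⊼ (x3 ⊼ (x1 ⊕ x2))) ⊙ (x3 ⊼ (x1 ⊕ x2))
At x1=0, x2=0, x3=0, x4=0: circuit gives 0, formula gives 0.
At x1=0, x2=0, x3=0, x4=1: circuit gives 1, formula gives 1.
Agrees on all 16 inputs.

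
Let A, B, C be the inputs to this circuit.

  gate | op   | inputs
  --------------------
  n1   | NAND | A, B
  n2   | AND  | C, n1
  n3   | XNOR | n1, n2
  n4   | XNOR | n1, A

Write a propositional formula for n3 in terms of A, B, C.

(A NAND B) XNOR (C AND (A NAND B))

n1 = A NAND B
n2 = C AND n1 = C AND (A NAND B)
n3 = n1 XNOR n2 = (A NAND B) XNOR (C AND (A NAND B))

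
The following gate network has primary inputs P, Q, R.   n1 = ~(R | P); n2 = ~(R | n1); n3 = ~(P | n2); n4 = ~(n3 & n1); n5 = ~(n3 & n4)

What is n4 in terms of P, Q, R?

~((~(P | (~(R | (~(R | P)))))) & (~(R | P)))

n1 = ~(R | P)
n2 = ~(R | n1) = ~(R | (~(R | P)))
n3 = ~(P | n2) = ~(P | (~(R | (~(R | P)))))
n4 = ~(n3 & n1) = ~((~(P | (~(R | (~(R | P)))))) & (~(R | P)))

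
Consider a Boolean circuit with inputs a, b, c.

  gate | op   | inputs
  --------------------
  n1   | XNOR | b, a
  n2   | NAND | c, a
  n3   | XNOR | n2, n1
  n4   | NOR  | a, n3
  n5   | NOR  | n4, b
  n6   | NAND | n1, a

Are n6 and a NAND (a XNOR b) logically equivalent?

n1 = b XNOR a
n6 = n1 NAND a = (b XNOR a) NAND a
At a=1, b=1, c=0: circuit gives 0, formula gives 0.
At a=0, b=0, c=0: circuit gives 1, formula gives 1.
Agrees on all 8 inputs.

Yes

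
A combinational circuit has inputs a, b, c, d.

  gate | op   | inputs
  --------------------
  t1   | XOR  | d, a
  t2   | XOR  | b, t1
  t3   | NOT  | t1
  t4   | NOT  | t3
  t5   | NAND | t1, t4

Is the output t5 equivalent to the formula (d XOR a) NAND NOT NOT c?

t1 = d XOR a
t3 = NOT t1 = NOT (d XOR a)
t4 = NOT t3 = NOT NOT (d XOR a)
t5 = t1 NAND t4 = (d XOR a) NAND NOT NOT (d XOR a)
At a=0, b=0, c=0, d=1: circuit gives 0, formula gives 1.

No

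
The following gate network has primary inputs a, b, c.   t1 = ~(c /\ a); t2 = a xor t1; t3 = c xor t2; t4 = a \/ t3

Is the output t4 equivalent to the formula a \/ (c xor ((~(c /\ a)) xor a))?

t1 = ~(c /\ a)
t2 = a xor t1 = a xor (~(c /\ a))
t3 = c xor t2 = c xor (a xor (~(c /\ a)))
t4 = a \/ t3 = a \/ (c xor (a xor (~(c /\ a))))
At a=0, b=0, c=1: circuit gives 0, formula gives 0.
At a=0, b=0, c=0: circuit gives 1, formula gives 1.
Agrees on all 8 inputs.

Yes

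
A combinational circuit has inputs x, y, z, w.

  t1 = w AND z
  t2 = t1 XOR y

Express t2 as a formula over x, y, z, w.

(w AND z) XOR y

t1 = w AND z
t2 = t1 XOR y = (w AND z) XOR y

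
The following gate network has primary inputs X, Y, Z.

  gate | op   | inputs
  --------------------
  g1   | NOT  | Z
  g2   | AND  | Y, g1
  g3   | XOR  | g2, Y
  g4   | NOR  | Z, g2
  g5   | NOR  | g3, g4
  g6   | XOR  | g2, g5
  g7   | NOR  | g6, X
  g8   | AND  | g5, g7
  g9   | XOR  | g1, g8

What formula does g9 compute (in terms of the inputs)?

g1 = NOT Z
g2 = Y AND g1 = Y AND NOT Z
g3 = g2 XOR Y = (Y AND NOT Z) XOR Y
g4 = Z NOR g2 = Z NOR (Y AND NOT Z)
g5 = g3 NOR g4 = ((Y AND NOT Z) XOR Y) NOR (Z NOR (Y AND NOT Z))
g6 = g2 XOR g5 = (Y AND NOT Z) XOR (((Y AND NOT Z) XOR Y) NOR (Z NOR (Y AND NOT Z)))
g7 = g6 NOR X = ((Y AND NOT Z) XOR (((Y AND NOT Z) XOR Y) NOR (Z NOR (Y AND NOT Z)))) NOR X
g8 = g5 AND g7 = (((Y AND NOT Z) XOR Y) NOR (Z NOR (Y AND NOT Z))) AND (((Y AND NOT Z) XOR (((Y AND NOT Z) XOR Y) NOR (Z NOR (Y AND NOT Z)))) NOR X)
g9 = g1 XOR g8 = NOT Z XOR ((((Y AND NOT Z) XOR Y) NOR (Z NOR (Y AND NOT Z))) AND (((Y AND NOT Z) XOR (((Y AND NOT Z) XOR Y) NOR (Z NOR (Y AND NOT Z)))) NOR X))

NOT Z XOR ((((Y AND NOT Z) XOR Y) NOR (Z NOR (Y AND NOT Z))) AND (((Y AND NOT Z) XOR (((Y AND NOT Z) XOR Y) NOR (Z NOR (Y AND NOT Z)))) NOR X))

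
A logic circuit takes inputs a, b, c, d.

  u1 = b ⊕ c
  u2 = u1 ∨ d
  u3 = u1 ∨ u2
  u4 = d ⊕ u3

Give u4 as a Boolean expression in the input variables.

d ⊕ ((b ⊕ c) ∨ ((b ⊕ c) ∨ d))

u1 = b ⊕ c
u2 = u1 ∨ d = (b ⊕ c) ∨ d
u3 = u1 ∨ u2 = (b ⊕ c) ∨ ((b ⊕ c) ∨ d)
u4 = d ⊕ u3 = d ⊕ ((b ⊕ c) ∨ ((b ⊕ c) ∨ d))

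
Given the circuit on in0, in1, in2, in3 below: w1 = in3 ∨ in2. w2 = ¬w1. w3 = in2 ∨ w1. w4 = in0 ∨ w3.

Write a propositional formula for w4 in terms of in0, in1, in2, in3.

in0 ∨ (in2 ∨ (in3 ∨ in2))

w1 = in3 ∨ in2
w3 = in2 ∨ w1 = in2 ∨ (in3 ∨ in2)
w4 = in0 ∨ w3 = in0 ∨ (in2 ∨ (in3 ∨ in2))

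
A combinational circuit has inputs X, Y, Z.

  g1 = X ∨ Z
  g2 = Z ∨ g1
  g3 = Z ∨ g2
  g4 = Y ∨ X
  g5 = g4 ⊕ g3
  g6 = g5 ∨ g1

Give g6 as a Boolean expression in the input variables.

((Y ∨ X) ⊕ (Z ∨ (Z ∨ (X ∨ Z)))) ∨ (X ∨ Z)

g1 = X ∨ Z
g2 = Z ∨ g1 = Z ∨ (X ∨ Z)
g3 = Z ∨ g2 = Z ∨ (Z ∨ (X ∨ Z))
g4 = Y ∨ X
g5 = g4 ⊕ g3 = (Y ∨ X) ⊕ (Z ∨ (Z ∨ (X ∨ Z)))
g6 = g5 ∨ g1 = ((Y ∨ X) ⊕ (Z ∨ (Z ∨ (X ∨ Z)))) ∨ (X ∨ Z)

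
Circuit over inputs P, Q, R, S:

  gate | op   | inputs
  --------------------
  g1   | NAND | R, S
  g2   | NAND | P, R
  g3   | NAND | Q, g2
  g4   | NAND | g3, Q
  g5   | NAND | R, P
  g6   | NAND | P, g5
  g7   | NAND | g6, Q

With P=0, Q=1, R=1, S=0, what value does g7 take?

0

g5 = 1 NAND 0 = 1
g6 = 0 NAND 1 = 1
g7 = 1 NAND 1 = 0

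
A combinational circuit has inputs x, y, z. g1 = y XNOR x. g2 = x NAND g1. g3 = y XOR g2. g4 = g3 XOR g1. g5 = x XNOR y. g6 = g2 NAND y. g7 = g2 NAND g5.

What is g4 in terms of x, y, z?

(y XOR (x NAND (y XNOR x))) XOR (y XNOR x)

g1 = y XNOR x
g2 = x NAND g1 = x NAND (y XNOR x)
g3 = y XOR g2 = y XOR (x NAND (y XNOR x))
g4 = g3 XOR g1 = (y XOR (x NAND (y XNOR x))) XOR (y XNOR x)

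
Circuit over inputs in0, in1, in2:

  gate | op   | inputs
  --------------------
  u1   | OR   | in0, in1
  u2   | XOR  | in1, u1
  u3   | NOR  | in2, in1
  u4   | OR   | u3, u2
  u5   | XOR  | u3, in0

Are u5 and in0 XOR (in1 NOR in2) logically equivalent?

u3 = in2 NOR in1
u5 = u3 XOR in0 = (in2 NOR in1) XOR in0
At in0=0, in1=0, in2=1: circuit gives 0, formula gives 0.
At in0=0, in1=0, in2=0: circuit gives 1, formula gives 1.
Agrees on all 8 inputs.

Yes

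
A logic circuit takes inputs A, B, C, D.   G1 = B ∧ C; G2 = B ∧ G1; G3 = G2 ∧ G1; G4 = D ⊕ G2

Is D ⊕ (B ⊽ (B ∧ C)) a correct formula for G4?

G1 = B ∧ C
G2 = B ∧ G1 = B ∧ (B ∧ C)
G4 = D ⊕ G2 = D ⊕ (B ∧ (B ∧ C))
At A=0, B=0, C=0, D=0: circuit gives 0, formula gives 1.

No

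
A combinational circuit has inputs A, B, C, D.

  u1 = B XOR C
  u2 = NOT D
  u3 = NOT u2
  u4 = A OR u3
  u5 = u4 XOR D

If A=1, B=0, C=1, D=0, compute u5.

1

u2 = NOT 0 = 1
u3 = NOT 1 = 0
u4 = 1 OR 0 = 1
u5 = 1 XOR 0 = 1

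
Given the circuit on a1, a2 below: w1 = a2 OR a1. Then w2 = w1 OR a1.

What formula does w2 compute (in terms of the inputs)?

w1 = a2 OR a1
w2 = w1 OR a1 = (a2 OR a1) OR a1

(a2 OR a1) OR a1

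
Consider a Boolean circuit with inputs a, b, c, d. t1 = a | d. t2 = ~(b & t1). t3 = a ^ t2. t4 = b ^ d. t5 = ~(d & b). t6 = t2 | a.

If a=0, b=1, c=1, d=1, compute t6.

0

t1 = 0 | 1 = 1
t2 = ~(1 & 1) = 0
t6 = 0 | 0 = 0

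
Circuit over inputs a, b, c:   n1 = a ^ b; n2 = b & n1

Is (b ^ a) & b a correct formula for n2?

n1 = a ^ b
n2 = b & n1 = b & (a ^ b)
At a=0, b=0, c=0: circuit gives 0, formula gives 0.
At a=0, b=1, c=0: circuit gives 1, formula gives 1.
Agrees on all 8 inputs.

Yes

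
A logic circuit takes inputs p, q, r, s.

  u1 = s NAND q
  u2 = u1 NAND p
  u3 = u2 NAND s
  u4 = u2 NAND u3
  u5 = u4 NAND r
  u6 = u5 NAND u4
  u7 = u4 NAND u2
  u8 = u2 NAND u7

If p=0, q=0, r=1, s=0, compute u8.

u1 = 0 NAND 0 = 1
u2 = 1 NAND 0 = 1
u3 = 1 NAND 0 = 1
u4 = 1 NAND 1 = 0
u7 = 0 NAND 1 = 1
u8 = 1 NAND 1 = 0

0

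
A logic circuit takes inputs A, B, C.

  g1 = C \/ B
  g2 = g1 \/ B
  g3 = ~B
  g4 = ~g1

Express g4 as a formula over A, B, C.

~(C \/ B)

g1 = C \/ B
g4 = ~g1 = ~(C \/ B)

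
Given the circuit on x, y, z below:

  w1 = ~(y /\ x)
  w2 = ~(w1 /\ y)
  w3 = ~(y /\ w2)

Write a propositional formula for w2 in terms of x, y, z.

w1 = ~(y /\ x)
w2 = ~(w1 /\ y) = ~((~(y /\ x)) /\ y)

~((~(y /\ x)) /\ y)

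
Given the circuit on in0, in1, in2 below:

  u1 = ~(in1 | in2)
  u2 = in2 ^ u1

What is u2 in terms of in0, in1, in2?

in2 ^ (~(in1 | in2))

u1 = ~(in1 | in2)
u2 = in2 ^ u1 = in2 ^ (~(in1 | in2))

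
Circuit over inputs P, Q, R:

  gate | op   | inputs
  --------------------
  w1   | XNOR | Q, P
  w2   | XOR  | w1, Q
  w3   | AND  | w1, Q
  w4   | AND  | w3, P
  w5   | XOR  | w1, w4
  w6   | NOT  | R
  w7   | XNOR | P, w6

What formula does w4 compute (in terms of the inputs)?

w1 = Q XNOR P
w3 = w1 AND Q = (Q XNOR P) AND Q
w4 = w3 AND P = ((Q XNOR P) AND Q) AND P

((Q XNOR P) AND Q) AND P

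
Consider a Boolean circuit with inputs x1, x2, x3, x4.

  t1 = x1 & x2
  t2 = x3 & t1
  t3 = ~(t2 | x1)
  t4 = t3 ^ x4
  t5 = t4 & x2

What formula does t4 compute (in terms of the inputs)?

(~((x3 & (x1 & x2)) | x1)) ^ x4

t1 = x1 & x2
t2 = x3 & t1 = x3 & (x1 & x2)
t3 = ~(t2 | x1) = ~((x3 & (x1 & x2)) | x1)
t4 = t3 ^ x4 = (~((x3 & (x1 & x2)) | x1)) ^ x4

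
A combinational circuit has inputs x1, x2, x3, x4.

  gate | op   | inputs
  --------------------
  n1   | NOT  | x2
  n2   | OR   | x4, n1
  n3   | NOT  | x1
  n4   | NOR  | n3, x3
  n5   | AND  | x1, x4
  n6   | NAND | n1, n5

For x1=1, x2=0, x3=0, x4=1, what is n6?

n1 = NOT 0 = 1
n5 = 1 AND 1 = 1
n6 = 1 NAND 1 = 0

0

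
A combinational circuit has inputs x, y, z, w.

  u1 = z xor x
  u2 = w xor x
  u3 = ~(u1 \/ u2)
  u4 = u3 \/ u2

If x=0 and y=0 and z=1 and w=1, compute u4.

1

u1 = 1 xor 0 = 1
u2 = 1 xor 0 = 1
u3 = ~(1 \/ 1) = 0
u4 = 0 \/ 1 = 1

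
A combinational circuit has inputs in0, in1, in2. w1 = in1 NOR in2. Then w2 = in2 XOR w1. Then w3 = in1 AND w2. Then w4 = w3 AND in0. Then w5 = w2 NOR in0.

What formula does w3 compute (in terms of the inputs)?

in1 AND (in2 XOR (in1 NOR in2))

w1 = in1 NOR in2
w2 = in2 XOR w1 = in2 XOR (in1 NOR in2)
w3 = in1 AND w2 = in1 AND (in2 XOR (in1 NOR in2))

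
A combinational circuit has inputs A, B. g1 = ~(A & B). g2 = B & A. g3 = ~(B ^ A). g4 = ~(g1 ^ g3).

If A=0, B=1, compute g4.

g1 = ~(0 & 1) = 1
g3 = ~(1 ^ 0) = 0
g4 = ~(1 ^ 0) = 0

0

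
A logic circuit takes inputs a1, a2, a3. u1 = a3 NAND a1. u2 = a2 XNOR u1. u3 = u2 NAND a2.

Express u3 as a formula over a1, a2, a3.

u1 = a3 NAND a1
u2 = a2 XNOR u1 = a2 XNOR (a3 NAND a1)
u3 = u2 NAND a2 = (a2 XNOR (a3 NAND a1)) NAND a2

(a2 XNOR (a3 NAND a1)) NAND a2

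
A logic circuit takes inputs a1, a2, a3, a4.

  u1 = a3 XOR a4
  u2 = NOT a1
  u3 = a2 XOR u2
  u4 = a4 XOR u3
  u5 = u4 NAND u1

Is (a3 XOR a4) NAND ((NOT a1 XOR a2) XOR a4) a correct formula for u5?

u1 = a3 XOR a4
u2 = NOT a1
u3 = a2 XOR u2 = a2 XOR NOT a1
u4 = a4 XOR u3 = a4 XOR (a2 XOR NOT a1)
u5 = u4 NAND u1 = (a4 XOR (a2 XOR NOT a1)) NAND (a3 XOR a4)
At a1=0, a2=0, a3=1, a4=0: circuit gives 0, formula gives 0.
At a1=0, a2=0, a3=0, a4=0: circuit gives 1, formula gives 1.
Agrees on all 16 inputs.

Yes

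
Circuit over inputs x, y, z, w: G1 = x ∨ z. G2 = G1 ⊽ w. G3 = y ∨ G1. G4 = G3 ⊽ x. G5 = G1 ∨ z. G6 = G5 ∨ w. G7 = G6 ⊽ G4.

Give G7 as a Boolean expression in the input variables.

G1 = x ∨ z
G3 = y ∨ G1 = y ∨ (x ∨ z)
G4 = G3 ⊽ x = (y ∨ (x ∨ z)) ⊽ x
G5 = G1 ∨ z = (x ∨ z) ∨ z
G6 = G5 ∨ w = ((x ∨ z) ∨ z) ∨ w
G7 = G6 ⊽ G4 = (((x ∨ z) ∨ z) ∨ w) ⊽ ((y ∨ (x ∨ z)) ⊽ x)

(((x ∨ z) ∨ z) ∨ w) ⊽ ((y ∨ (x ∨ z)) ⊽ x)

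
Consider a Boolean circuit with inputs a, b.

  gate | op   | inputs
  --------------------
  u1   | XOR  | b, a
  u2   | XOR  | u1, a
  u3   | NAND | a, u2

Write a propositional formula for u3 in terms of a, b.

u1 = b XOR a
u2 = u1 XOR a = (b XOR a) XOR a
u3 = a NAND u2 = a NAND ((b XOR a) XOR a)

a NAND ((b XOR a) XOR a)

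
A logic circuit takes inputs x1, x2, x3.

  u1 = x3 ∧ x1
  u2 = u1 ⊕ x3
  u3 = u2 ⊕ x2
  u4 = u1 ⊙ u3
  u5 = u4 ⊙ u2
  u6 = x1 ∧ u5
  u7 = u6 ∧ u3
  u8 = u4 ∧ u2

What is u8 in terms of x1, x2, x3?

((x3 ∧ x1) ⊙ (((x3 ∧ x1) ⊕ x3) ⊕ x2)) ∧ ((x3 ∧ x1) ⊕ x3)

u1 = x3 ∧ x1
u2 = u1 ⊕ x3 = (x3 ∧ x1) ⊕ x3
u3 = u2 ⊕ x2 = ((x3 ∧ x1) ⊕ x3) ⊕ x2
u4 = u1 ⊙ u3 = (x3 ∧ x1) ⊙ (((x3 ∧ x1) ⊕ x3) ⊕ x2)
u8 = u4 ∧ u2 = ((x3 ∧ x1) ⊙ (((x3 ∧ x1) ⊕ x3) ⊕ x2)) ∧ ((x3 ∧ x1) ⊕ x3)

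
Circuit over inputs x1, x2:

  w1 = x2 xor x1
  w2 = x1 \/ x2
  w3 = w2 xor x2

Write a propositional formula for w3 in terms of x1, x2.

w2 = x1 \/ x2
w3 = w2 xor x2 = (x1 \/ x2) xor x2

(x1 \/ x2) xor x2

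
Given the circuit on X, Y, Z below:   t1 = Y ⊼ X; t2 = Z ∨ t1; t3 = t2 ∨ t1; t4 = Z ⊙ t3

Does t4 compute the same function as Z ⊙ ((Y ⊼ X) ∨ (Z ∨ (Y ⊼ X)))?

t1 = Y ⊼ X
t2 = Z ∨ t1 = Z ∨ (Y ⊼ X)
t3 = t2 ∨ t1 = (Z ∨ (Y ⊼ X)) ∨ (Y ⊼ X)
t4 = Z ⊙ t3 = Z ⊙ ((Z ∨ (Y ⊼ X)) ∨ (Y ⊼ X))
At X=0, Y=0, Z=0: circuit gives 0, formula gives 0.
At X=0, Y=0, Z=1: circuit gives 1, formula gives 1.
Agrees on all 8 inputs.

Yes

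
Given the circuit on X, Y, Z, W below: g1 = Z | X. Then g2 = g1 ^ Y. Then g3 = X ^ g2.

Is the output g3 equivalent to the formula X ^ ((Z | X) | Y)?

g1 = Z | X
g2 = g1 ^ Y = (Z | X) ^ Y
g3 = X ^ g2 = X ^ ((Z | X) ^ Y)
At X=0, Y=1, Z=1, W=0: circuit gives 0, formula gives 1.

No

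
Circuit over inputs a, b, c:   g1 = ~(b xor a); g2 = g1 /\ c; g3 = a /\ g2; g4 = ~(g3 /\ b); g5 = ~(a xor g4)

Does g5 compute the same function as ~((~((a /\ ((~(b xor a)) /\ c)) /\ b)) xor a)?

g1 = ~(b xor a)
g2 = g1 /\ c = (~(b xor a)) /\ c
g3 = a /\ g2 = a /\ ((~(b xor a)) /\ c)
g4 = ~(g3 /\ b) = ~((a /\ ((~(b xor a)) /\ c)) /\ b)
g5 = ~(a xor g4) = ~(a xor (~((a /\ ((~(b xor a)) /\ c)) /\ b)))
At a=0, b=0, c=0: circuit gives 0, formula gives 0.
At a=1, b=0, c=0: circuit gives 1, formula gives 1.
Agrees on all 8 inputs.

Yes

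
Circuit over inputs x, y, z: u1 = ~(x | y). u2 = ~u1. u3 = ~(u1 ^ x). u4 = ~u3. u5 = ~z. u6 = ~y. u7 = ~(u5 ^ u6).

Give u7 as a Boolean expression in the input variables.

u5 = ~z
u6 = ~y
u7 = ~(u5 ^ u6) = ~(~z ^ ~y)

~(~z ^ ~y)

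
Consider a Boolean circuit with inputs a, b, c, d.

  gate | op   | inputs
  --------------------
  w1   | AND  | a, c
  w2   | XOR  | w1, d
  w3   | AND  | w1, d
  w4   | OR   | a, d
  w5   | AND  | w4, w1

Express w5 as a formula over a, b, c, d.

(a OR d) AND (a AND c)

w1 = a AND c
w4 = a OR d
w5 = w4 AND w1 = (a OR d) AND (a AND c)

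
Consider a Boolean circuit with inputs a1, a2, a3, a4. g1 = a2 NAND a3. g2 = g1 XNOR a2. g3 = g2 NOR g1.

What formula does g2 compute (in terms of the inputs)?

g1 = a2 NAND a3
g2 = g1 XNOR a2 = (a2 NAND a3) XNOR a2

(a2 NAND a3) XNOR a2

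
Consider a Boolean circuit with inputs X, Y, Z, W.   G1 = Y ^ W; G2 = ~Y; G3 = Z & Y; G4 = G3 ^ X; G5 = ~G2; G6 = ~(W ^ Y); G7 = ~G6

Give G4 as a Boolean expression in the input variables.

G3 = Z & Y
G4 = G3 ^ X = (Z & Y) ^ X

(Z & Y) ^ X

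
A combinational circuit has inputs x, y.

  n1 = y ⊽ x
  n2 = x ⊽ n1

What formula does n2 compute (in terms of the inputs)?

n1 = y ⊽ x
n2 = x ⊽ n1 = x ⊽ (y ⊽ x)

x ⊽ (y ⊽ x)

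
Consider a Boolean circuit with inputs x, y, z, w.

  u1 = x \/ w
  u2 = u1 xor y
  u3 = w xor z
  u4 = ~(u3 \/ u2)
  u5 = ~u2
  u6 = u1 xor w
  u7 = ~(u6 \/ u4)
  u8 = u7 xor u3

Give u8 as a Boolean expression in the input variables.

u1 = x \/ w
u2 = u1 xor y = (x \/ w) xor y
u3 = w xor z
u4 = ~(u3 \/ u2) = ~((w xor z) \/ ((x \/ w) xor y))
u6 = u1 xor w = (x \/ w) xor w
u7 = ~(u6 \/ u4) = ~(((x \/ w) xor w) \/ (~((w xor z) \/ ((x \/ w) xor y))))
u8 = u7 xor u3 = (~(((x \/ w) xor w) \/ (~((w xor z) \/ ((x \/ w) xor y))))) xor (w xor z)

(~(((x \/ w) xor w) \/ (~((w xor z) \/ ((x \/ w) xor y))))) xor (w xor z)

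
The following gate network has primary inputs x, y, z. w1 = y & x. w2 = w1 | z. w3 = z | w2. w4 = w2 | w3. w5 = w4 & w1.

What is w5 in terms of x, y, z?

(((y & x) | z) | (z | ((y & x) | z))) & (y & x)

w1 = y & x
w2 = w1 | z = (y & x) | z
w3 = z | w2 = z | ((y & x) | z)
w4 = w2 | w3 = ((y & x) | z) | (z | ((y & x) | z))
w5 = w4 & w1 = (((y & x) | z) | (z | ((y & x) | z))) & (y & x)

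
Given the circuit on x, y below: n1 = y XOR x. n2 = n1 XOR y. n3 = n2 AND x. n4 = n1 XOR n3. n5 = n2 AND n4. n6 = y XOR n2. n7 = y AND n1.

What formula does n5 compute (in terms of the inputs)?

n1 = y XOR x
n2 = n1 XOR y = (y XOR x) XOR y
n3 = n2 AND x = ((y XOR x) XOR y) AND x
n4 = n1 XOR n3 = (y XOR x) XOR (((y XOR x) XOR y) AND x)
n5 = n2 AND n4 = ((y XOR x) XOR y) AND ((y XOR x) XOR (((y XOR x) XOR y) AND x))

((y XOR x) XOR y) AND ((y XOR x) XOR (((y XOR x) XOR y) AND x))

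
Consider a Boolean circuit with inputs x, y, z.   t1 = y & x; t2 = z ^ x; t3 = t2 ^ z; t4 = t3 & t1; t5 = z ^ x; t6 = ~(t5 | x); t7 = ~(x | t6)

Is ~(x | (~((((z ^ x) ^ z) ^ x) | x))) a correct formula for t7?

t5 = z ^ x
t6 = ~(t5 | x) = ~((z ^ x) | x)
t7 = ~(x | t6) = ~(x | (~((z ^ x) | x)))
At x=0, y=0, z=1: circuit gives 1, formula gives 0.

No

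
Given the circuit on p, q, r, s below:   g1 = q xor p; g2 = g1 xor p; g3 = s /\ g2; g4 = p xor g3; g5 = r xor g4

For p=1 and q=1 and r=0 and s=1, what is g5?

g1 = 1 xor 1 = 0
g2 = 0 xor 1 = 1
g3 = 1 /\ 1 = 1
g4 = 1 xor 1 = 0
g5 = 0 xor 0 = 0

0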